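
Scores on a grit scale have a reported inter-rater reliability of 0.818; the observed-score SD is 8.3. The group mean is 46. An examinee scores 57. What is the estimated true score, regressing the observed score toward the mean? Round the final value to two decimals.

T̂ = r·X + (1 − r)·M = 0.8180·57 + 0.1820·46 = 46.6260 + 8.3720 ≈ 54.9980

55.00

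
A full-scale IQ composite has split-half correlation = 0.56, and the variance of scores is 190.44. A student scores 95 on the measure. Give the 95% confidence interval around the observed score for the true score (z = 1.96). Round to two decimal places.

σ = 190.44^(1/2) = 13.8000
r_full = 2·0.56 / (1 + 0.56) ≈ 0.7179
SEM = 13.8000 · √(1 − 0.7179) = 13.8000 · √0.2821 ≈ 13.8000 · 0.5311 ≈ 7.3290
Margin = 1.96 · 7.3290 ≈ 14.3648
CI = 95 ± 14.3648 → [80.6352, 109.3648]

[80.64, 109.36]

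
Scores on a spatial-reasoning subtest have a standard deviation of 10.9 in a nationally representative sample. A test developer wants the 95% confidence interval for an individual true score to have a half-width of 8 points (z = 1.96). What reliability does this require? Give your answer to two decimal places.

0.86

Required SEM = 8 / 1.96 ≈ 4.0816
r = 1 − (SEM / SD)² = 1 − (4.0816 / 10.9)² ≈ 1 − 0.1402 ≈ 0.8598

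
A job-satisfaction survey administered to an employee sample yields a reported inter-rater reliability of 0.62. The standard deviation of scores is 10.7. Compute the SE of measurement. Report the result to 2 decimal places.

6.60

The standard error of measurement is 10.700*√(1 − 0.620) ≈ 10.700*0.616 ≈ 6.596.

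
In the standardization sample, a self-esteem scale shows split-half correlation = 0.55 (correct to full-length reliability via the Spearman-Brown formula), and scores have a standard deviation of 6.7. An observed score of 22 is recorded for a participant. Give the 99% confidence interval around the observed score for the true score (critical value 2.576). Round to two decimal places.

Spearman-Brown: r = 2(0.55) / (1 + 0.55) = 1.100 / 1.550 ≈ 0.710
The standard error of measurement is 6.700·√(1 − 0.710) ≈ 6.700·0.539 ≈ 3.610.
Half-width = 2.576·3.610 ≈ 9.300
CI = 22 ± 9.300 → [12.700, 31.300]

[12.70, 31.30]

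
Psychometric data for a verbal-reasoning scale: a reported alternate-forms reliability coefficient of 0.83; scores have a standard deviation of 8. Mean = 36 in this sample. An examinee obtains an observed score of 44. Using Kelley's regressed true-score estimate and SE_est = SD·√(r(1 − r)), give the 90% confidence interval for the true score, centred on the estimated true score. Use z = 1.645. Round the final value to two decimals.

Estimated true score = 0.8300·44 + (1 − 0.8300)·36 ≈ 42.6400
SE_est = SD · √(r(1 − r)) = 8.0000 · √0.1411 ≈ 8.0000 · 0.3756 ≈ 3.0051
90% CI: 42.6400 ± 4.9433 ≈ (37.6967, 47.5833)

[37.70, 47.58]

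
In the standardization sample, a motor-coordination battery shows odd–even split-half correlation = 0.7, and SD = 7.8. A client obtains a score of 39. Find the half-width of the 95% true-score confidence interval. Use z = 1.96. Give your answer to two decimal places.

6.42

Spearman-Brown: r = 2(0.7) / (1 + 0.7) = 1.4000 / 1.7000 ≈ 0.8235
The standard error of measurement is 7.8000*√(1 − 0.8235) ≈ 7.8000*0.4201 ≈ 3.2767.
1.96 * SEM ≈ 6.4222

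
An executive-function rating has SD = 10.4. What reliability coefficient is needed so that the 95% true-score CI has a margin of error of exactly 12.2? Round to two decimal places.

Required SEM = 12.2 / 1.96 ≃ 6.224
r = 1 − (SEM / SD)² = 1 − (6.224 / 10.4)² ≃ 1 − 0.358 ≃ 0.642

0.64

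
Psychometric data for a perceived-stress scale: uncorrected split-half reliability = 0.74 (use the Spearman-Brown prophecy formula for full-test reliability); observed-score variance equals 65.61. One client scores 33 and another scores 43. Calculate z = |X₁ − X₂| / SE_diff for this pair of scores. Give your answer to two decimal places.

SD = √65.61 ≈ 8.100
r_full = 2·0.74 / (1 + 0.74) ≈ 0.851
The standard error of measurement is 8.100×√(1 − 0.851) ≈ 8.100×0.387 ≈ 3.131.
Standard error of the difference = 3.131·√2 ≈ 4.428
z = 10 / 4.428 ≈ 2.258

2.26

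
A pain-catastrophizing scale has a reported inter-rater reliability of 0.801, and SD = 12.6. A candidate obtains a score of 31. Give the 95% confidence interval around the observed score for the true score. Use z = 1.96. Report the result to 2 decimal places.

[19.98, 42.02]

SEM = 12.6000×√(1 − 0.8010) ≈ 5.6208
Margin = 1.96 × 5.6208 ≈ 11.0167
Interval: (19.9833, 42.0167)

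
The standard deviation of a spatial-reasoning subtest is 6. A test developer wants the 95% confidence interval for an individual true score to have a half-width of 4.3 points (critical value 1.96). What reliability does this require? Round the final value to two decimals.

0.87

SEM needed = half-width / z = 4.3/1.96 ≃ 2.1939
Required reliability = 1 − (SEM/SD)² = 1 − 0.1337 ≃ 0.8663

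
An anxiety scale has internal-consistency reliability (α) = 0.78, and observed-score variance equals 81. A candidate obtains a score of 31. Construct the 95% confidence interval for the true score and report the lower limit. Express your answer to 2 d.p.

22.73

σ = 81^(1/2) = 9.000
SEM = 9.000*√(1 − 0.780) ≈ 4.221
Margin = 1.96 * 4.221 ≈ 8.274
Lower bound: 31 − 8.274 = 22.726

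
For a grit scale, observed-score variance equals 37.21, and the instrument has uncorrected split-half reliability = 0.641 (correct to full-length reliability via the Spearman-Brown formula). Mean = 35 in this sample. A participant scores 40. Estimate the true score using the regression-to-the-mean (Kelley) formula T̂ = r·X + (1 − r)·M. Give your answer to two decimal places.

Full-length reliability (Spearman-Brown) = 2(0.641)/(1+0.641) ≈ 0.7812
T̂ = 0.7812(40) + 0.2188(35) ≈ 38.9062

38.91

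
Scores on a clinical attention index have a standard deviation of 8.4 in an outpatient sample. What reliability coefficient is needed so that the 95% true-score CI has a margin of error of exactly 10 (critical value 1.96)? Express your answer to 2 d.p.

0.63

Required SEM = 10 / 1.96 ≈ 5.10204
r = 1 − (SEM / SD)² = 1 − (5.10204 / 8.4)² ≈ 1 − 0.36892 ≈ 0.63108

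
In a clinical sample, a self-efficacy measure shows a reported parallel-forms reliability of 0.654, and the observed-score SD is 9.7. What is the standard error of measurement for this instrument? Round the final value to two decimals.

SEM = 9.70000 × √(1 − 0.65400) = 9.70000 × √0.34600 ≈ 9.70000 × 0.58822 ≈ 5.70571

5.71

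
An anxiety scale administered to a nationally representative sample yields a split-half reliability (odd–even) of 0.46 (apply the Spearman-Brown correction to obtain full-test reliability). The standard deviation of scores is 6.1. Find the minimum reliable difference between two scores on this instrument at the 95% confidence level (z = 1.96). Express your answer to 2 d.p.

10.28

r_full = 2·0.46 / (1 + 0.46) ≃ 0.630
SEM = 6.100·√(1 − 0.630) ≃ 3.710
Standard error of the difference = 3.710·√2 ≃ 5.246
Smallest detectable difference = 1.96·5.246 ≃ 10.283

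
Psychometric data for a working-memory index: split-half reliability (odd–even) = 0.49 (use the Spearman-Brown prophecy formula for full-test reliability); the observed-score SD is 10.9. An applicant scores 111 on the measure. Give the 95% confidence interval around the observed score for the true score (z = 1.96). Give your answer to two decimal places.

[98.50, 123.50]

Full-length reliability (Spearman-Brown) = 2(0.49)/(1+0.49) ≈ 0.658
SEM = 10.900 · √(1 − 0.658) = 10.900 · √0.342 ≈ 10.900 · 0.585 ≈ 6.377
Half-width = 1.96·6.377 ≈ 12.499
Interval: (98.501, 123.499)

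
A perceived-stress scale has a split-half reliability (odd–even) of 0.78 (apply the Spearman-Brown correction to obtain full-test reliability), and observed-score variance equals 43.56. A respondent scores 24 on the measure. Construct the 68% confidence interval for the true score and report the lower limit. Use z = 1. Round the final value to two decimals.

SD = √43.56 ≈ 6.6000
Full-length reliability (Spearman-Brown) = 2(0.78)/(1+0.78) ≈ 0.8764
SEM = 6.6000 * √(1 − 0.8764) = 6.6000 * √0.1236 ≈ 6.6000 * 0.3516 ≈ 2.3203
1 * SEM ≈ 2.3203
Lower limit = 24 − 2.3203 ≈ 21.6797

21.68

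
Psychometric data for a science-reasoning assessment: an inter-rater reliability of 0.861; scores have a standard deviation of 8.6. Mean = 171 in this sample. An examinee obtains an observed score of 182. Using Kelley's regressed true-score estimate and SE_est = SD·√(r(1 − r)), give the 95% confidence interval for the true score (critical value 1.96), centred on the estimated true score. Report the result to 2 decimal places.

[174.64, 186.30]

T̂ = 0.861(182) + 0.139(171) ≈ 180.471
SE_est = 8.600·√[r(1 − r)] ≈ 2.975
95% CI: 180.471 ± 5.831 ≈ (174.640, 186.302)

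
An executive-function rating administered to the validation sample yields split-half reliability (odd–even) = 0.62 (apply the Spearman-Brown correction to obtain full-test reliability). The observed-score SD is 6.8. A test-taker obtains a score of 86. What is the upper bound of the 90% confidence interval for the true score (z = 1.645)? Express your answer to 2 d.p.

91.42

Full-length reliability (Spearman-Brown) = 2(0.62)/(1+0.62) ≈ 0.76543
SEM = 6.80000 * √(1 − 0.76543) = 6.80000 * √0.23457 ≈ 6.80000 * 0.48432 ≈ 3.29339
Half-width = 1.645*3.29339 ≈ 5.41763
Upper bound: 86 + 5.41763 = 91.41763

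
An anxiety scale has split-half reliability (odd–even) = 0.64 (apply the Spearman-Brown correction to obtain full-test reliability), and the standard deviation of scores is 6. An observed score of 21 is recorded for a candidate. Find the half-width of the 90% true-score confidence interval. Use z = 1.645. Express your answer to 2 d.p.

Spearman-Brown: r = 2(0.64) / (1 + 0.64) = 1.2800 / 1.6400 ≈ 0.7805
SEM = 6.0000 × √(1 − 0.7805) = 6.0000 × √0.2195 ≈ 6.0000 × 0.4685 ≈ 2.8111
Margin = 1.645 × 2.8111 ≈ 4.6243

4.62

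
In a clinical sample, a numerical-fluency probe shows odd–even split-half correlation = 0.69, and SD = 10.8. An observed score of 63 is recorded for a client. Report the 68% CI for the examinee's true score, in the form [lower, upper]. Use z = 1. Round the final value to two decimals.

[58.37, 67.63]

Full-length reliability (Spearman-Brown) = 2(0.69)/(1+0.69) ≃ 0.81657
SEM = 10.80000 × √(1 − 0.81657) = 10.80000 × √0.18343 ≃ 10.80000 × 0.42829 ≃ 4.62553
1 × SEM ≃ 4.62553
CI = 63 ± 4.62553 → [58.37447, 67.62553]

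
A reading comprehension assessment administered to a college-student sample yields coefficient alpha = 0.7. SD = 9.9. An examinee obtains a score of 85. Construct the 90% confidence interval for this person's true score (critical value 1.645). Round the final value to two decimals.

SEM = 9.9000×√(1 − 0.7000) ≈ 5.4225
Half-width = 1.645×5.4225 ≈ 8.9199
CI = 85 ± 8.9199 → [76.0801, 93.9199]

[76.08, 93.92]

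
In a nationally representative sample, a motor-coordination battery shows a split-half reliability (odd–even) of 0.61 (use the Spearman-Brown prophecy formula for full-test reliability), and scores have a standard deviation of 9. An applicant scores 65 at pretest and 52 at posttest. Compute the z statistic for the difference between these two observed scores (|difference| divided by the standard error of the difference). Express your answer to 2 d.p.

2.08

r_full = 2·0.61 / (1 + 0.61) ≈ 0.7578
SEM = 9.0000 × √(1 − 0.7578) = 9.0000 × √0.2422 ≈ 9.0000 × 0.4922 ≈ 4.4296
Standard error of the difference = 4.4296·√2 ≈ 6.2644
z = 13 / 6.2644 ≈ 2.0752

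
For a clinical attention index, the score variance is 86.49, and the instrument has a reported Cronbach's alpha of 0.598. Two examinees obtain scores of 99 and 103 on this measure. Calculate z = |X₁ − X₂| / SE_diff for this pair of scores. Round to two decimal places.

0.48

σ = 86.49^(1/2) = 9.3000
SEM = 9.3000 * √(1 − 0.5980) = 9.3000 * √0.4020 ≃ 9.3000 * 0.6340 ≃ 5.8965
SE_diff = √2 * SEM ≃ 8.3389
z = |99 − 103| / 8.3389 = 4 / 8.3389 ≃ 0.4797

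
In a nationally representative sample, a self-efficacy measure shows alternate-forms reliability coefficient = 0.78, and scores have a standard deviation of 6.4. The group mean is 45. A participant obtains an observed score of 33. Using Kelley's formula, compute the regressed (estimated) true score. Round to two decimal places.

Estimated true score = 0.7800×33 + (1 − 0.7800)×45 ≃ 35.6400

35.64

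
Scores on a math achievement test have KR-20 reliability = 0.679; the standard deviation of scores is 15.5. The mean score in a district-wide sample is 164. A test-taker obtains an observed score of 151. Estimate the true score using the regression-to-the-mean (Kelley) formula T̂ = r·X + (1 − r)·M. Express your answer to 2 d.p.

155.17

Estimated true score = 0.6790*151 + (1 − 0.6790)*164 ≈ 155.1730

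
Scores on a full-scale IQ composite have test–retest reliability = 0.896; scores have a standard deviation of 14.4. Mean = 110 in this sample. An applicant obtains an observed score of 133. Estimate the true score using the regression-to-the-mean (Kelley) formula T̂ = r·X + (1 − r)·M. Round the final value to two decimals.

T̂ = 0.896(133) + 0.104(110) ≃ 130.608

130.61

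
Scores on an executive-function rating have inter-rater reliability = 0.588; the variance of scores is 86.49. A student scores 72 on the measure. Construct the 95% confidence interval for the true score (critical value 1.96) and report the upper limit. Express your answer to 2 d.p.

83.70

σ = 86.49^(1/2) = 9.3000
SEM = 9.3000*√(1 − 0.5880) ≈ 5.9694
1.96 * SEM ≈ 11.7000
Upper bound: 72 + 11.7000 = 83.7000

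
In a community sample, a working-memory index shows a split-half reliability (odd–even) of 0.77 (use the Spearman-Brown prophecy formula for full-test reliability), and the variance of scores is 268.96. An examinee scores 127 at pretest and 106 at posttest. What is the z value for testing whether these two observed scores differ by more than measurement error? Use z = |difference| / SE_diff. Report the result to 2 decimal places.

2.51

SD = √268.96 ≈ 16.4000
Spearman-Brown: r = 2(0.77) / (1 + 0.77) = 1.5400 / 1.7700 ≈ 0.8701
SEM = 16.4000 × √(1 − 0.8701) = 16.4000 × √0.1299 ≈ 16.4000 × 0.3605 ≈ 5.9118
Standard error of the difference = 5.9118·√2 ≈ 8.3606
z = |127 − 106| / 8.3606 = 21 / 8.3606 ≈ 2.5118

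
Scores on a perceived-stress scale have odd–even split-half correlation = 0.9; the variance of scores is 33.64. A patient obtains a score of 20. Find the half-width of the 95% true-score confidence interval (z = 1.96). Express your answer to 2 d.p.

SD = √33.64 ≈ 5.800
r_full = 2·0.9 / (1 + 0.9) ≈ 0.947
SEM = 5.800 · √(1 − 0.947) = 5.800 · √0.053 ≈ 5.800 · 0.229 ≈ 1.331
Margin = 1.96 · 1.331 ≈ 2.608

2.61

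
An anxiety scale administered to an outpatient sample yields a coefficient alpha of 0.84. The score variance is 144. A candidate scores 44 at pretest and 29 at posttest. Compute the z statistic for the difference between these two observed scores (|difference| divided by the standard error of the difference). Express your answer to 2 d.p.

σ = 144^(1/2) = 12.0000
SEM = 12.0000 × √(1 − 0.8400) = 12.0000 × √0.1600 ≈ 12.0000 × 0.4000 ≈ 4.8000
SE_diff = SEM × √2 ≈ 4.8000 × 1.4142 ≈ 6.7882
z = |44 − 29| / 6.7882 = 15 / 6.7882 ≈ 2.2097

2.21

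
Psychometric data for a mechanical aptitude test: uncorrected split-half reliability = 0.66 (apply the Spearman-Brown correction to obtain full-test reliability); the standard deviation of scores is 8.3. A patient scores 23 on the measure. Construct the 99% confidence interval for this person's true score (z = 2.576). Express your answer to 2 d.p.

Spearman-Brown: r = 2(0.66) / (1 + 0.66) = 1.320 / 1.660 ≈ 0.795
SEM = 8.300 * √(1 − 0.795) = 8.300 * √0.205 ≈ 8.300 * 0.453 ≈ 3.756
Margin = 2.576 * 3.756 ≈ 9.676
Interval: (13.324, 32.676)

[13.32, 32.68]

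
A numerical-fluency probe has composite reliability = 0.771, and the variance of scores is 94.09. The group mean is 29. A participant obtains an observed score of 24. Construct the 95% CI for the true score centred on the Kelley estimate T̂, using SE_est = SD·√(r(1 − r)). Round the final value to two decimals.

[17.16, 33.13]

SD = √94.09 ≈ 9.7000
T̂ = r·X + (1 − r)·M = 0.7710*24 + 0.2290*29 = 18.5040 + 6.6410 ≈ 25.1450
SE_est = SD * √(r(1 − r)) = 9.7000 * √0.1766 ≈ 9.7000 * 0.4202 ≈ 4.0758
CI = 25.1450 ± 1.96 * 4.0758 → [17.1564, 33.1336]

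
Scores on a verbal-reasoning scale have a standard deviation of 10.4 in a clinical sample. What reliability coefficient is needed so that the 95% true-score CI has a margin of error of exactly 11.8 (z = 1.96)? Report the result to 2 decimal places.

0.66

Required SEM = 11.8 / 1.96 ≈ 6.0204
r = 1 − (6.0204/10.4)² ≈ 1 − 0.3351 ≈ 0.6649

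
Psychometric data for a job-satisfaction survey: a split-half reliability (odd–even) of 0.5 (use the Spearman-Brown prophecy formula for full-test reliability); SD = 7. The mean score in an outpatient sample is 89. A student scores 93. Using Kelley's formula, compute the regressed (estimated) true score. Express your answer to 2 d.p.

Full-length reliability (Spearman-Brown) = 2(0.5)/(1+0.5) ≈ 0.6667
T̂ = r·X + (1 − r)·M = 0.6667×93 + 0.3333×89 ≈ 62.0000 + 29.6667 ≈ 91.6667

91.67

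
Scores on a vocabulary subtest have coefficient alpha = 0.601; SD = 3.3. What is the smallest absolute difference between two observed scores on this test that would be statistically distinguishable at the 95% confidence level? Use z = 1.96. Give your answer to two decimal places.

SEM = 3.3000×√(1 − 0.6010) ≃ 2.0845
Standard error of the difference = 2.0845·√2 ≃ 2.9479
Smallest detectable difference = 1.96×2.9479 ≃ 5.7779

5.78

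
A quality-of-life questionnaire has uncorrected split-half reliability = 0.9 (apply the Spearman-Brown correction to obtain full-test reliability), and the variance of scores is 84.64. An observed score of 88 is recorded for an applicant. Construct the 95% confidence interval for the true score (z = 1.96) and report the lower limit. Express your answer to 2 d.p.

83.86

σ = 84.64^(1/2) = 9.20000
Spearman-Brown: r = 2(0.9) / (1 + 0.9) = 1.80000 / 1.90000 ≈ 0.94737
SEM = 9.20000 · √(1 − 0.94737) = 9.20000 · √0.05263 ≈ 9.20000 · 0.22942 ≈ 2.11062
1.96 · SEM ≈ 4.13682
Lower limit = 88 − 4.13682 ≈ 83.86318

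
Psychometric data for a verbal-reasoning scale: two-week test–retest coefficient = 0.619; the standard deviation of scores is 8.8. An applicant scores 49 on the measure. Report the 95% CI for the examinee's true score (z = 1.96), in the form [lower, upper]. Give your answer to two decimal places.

[38.35, 59.65]

SEM = 8.8000 × √(1 − 0.6190) = 8.8000 × √0.3810 ≈ 8.8000 × 0.6173 ≈ 5.4318
Margin = 1.96 × 5.4318 ≈ 10.6464
CI = 49 ± 10.6464 → [38.3536, 59.6464]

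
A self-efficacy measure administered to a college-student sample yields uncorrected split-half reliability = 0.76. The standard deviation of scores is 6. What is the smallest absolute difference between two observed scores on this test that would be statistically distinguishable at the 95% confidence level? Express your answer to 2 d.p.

r_full = 2·0.76 / (1 + 0.76) ≃ 0.8636
SEM = 6.0000 * √(1 − 0.8636) = 6.0000 * √0.1364 ≃ 6.0000 * 0.3693 ≃ 2.2156
SE_diff = √2 * SEM ≃ 3.1334
Smallest detectable difference = 1.96*3.1334 ≃ 6.1415

6.14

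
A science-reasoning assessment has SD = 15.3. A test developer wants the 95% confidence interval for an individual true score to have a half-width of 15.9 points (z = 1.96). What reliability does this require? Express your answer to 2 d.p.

SEM needed = half-width / z = 15.9/1.96 ≈ 8.1122
Required reliability = 1 − (SEM/SD)² = 1 − 0.2811 ≈ 0.7189

0.72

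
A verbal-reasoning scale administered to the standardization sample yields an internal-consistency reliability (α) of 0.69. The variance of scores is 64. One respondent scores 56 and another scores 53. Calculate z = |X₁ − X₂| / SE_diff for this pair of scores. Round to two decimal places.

0.48

σ = 64^(1/2) = 8.000
The standard error of measurement is 8.000*√(1 − 0.690) ≈ 8.000*0.557 ≈ 4.454.
SE_diff = SEM * √2 ≈ 4.454 * 1.414 ≈ 6.299
z = 3 / 6.299 ≈ 0.476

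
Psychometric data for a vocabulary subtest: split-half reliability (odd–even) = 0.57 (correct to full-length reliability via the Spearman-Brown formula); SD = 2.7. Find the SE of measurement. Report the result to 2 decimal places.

Spearman-Brown: r = 2(0.57) / (1 + 0.57) = 1.1400 / 1.5700 ≈ 0.7261
SEM = 2.7000·√(1 − 0.7261) ≈ 1.4130

1.41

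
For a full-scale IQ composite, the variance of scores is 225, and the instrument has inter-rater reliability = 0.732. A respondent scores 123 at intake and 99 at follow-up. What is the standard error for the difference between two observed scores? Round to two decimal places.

10.98

SD = √225 ≈ 15.0000
SEM = 15.0000·√(1 − 0.7320) ≈ 7.7653
SE_diff = √2 · SEM ≈ 10.9818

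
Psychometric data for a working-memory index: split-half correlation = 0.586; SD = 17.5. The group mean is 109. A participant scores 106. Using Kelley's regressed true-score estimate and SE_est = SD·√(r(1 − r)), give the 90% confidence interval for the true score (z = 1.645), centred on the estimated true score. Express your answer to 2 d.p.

[94.14, 119.43]

Spearman-Brown: r = 2(0.586) / (1 + 0.586) = 1.1720 / 1.5860 ≈ 0.7390
Estimated true score = 0.7390*106 + (1 − 0.7390)*109 ≈ 106.7831
SE_est = SD * √(r(1 − r)) = 17.5000 * √0.1929 ≈ 17.5000 * 0.4392 ≈ 7.6860
90% CI: 106.7831 ± 12.6434 ≈ (94.1397, 119.4265)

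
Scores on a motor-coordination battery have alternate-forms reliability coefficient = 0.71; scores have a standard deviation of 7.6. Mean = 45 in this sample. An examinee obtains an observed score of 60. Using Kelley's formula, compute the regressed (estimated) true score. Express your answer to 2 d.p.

55.65

T̂ = r·X + (1 − r)·M = 0.7100·60 + 0.2900·45 = 42.6000 + 13.0500 ≈ 55.6500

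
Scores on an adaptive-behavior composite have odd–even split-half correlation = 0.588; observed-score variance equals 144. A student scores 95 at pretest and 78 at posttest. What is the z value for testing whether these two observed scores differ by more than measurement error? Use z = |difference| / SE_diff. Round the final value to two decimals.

SD = √144 ≃ 12.00000
Spearman-Brown: r = 2(0.588) / (1 + 0.588) = 1.17600 / 1.58800 ≃ 0.74055
SEM = 12.00000*√(1 − 0.74055) ≃ 6.11230
SE_diff = √2 * SEM ≃ 8.64410
z = 17 / 8.64410 ≃ 1.96666

1.97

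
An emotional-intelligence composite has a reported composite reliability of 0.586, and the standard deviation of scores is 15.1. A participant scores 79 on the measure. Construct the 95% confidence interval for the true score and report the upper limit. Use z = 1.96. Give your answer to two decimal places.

98.04

SEM = 15.1000×√(1 − 0.5860) ≈ 9.7158
Margin = 1.96 × 9.7158 ≈ 19.0429
Upper limit = 79 + 19.0429 ≈ 98.0429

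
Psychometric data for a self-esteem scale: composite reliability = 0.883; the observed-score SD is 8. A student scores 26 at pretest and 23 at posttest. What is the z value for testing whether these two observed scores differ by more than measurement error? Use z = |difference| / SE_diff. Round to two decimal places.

SEM = 8.0000*√(1 − 0.8830) ≈ 2.7364
SE_diff = √2 * SEM ≈ 3.8699
z = |26 − 23| / 3.8699 = 3 / 3.8699 ≈ 0.7752

0.78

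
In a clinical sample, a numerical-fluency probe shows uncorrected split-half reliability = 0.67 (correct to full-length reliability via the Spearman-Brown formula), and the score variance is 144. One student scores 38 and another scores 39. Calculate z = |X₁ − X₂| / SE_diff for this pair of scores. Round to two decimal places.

0.13

SD = √144 = 12.000
r_full = 2·0.67 / (1 + 0.67) ≈ 0.802
The standard error of measurement is 12.000*√(1 − 0.802) ≈ 12.000*0.445 ≈ 5.334.
Standard error of the difference = 5.334·√2 ≈ 7.544
z = |38 − 39| / 7.544 = 1 / 7.544 ≈ 0.133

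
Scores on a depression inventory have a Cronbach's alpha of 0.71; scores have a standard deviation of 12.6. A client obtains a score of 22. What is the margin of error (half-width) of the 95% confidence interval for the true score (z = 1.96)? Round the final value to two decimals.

13.30

SEM = 12.6000 * √(1 − 0.7100) = 12.6000 * √0.2900 ≈ 12.6000 * 0.5385 ≈ 6.7853
1.96 * SEM ≈ 13.2992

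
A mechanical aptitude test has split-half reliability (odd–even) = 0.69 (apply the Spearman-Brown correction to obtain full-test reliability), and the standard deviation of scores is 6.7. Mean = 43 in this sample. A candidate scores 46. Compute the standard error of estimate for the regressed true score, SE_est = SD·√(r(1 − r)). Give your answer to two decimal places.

2.59

Full-length reliability (Spearman-Brown) = 2(0.69)/(1+0.69) ≈ 0.817
SE_est = 6.700·√(0.817·0.183) ≈ 2.593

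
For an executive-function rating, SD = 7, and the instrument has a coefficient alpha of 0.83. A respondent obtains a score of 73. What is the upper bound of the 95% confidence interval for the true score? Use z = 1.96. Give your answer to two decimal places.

78.66

SEM = 7.00000 · √(1 − 0.83000) = 7.00000 · √0.17000 ≈ 7.00000 · 0.41231 ≈ 2.88617
Margin = 1.96 · 2.88617 ≈ 5.65690
Upper limit = 73 + 5.65690 ≈ 78.65690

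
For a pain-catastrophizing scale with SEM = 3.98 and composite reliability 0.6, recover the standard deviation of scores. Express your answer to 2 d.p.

6.29

σ = SEM·(1 − r)^(−1/2) ≈ 3.98*1.5811 ≈ 6.2929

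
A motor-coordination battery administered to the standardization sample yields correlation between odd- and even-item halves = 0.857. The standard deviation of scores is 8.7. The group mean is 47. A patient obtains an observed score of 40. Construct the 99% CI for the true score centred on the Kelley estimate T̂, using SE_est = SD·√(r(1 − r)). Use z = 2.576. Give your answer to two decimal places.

Spearman-Brown: r = 2(0.857) / (1 + 0.857) = 1.7140 / 1.8570 ≈ 0.9230
T̂ = r·X + (1 − r)·M = 0.9230×40 + 0.0770×47 ≈ 36.9198 + 3.6193 ≈ 40.5390
SE_est = 8.7000×√(0.9230×0.0770) ≈ 2.3194
CI = 40.5390 ± 2.576 × 2.3194 → [34.5642, 46.5139]

[34.56, 46.51]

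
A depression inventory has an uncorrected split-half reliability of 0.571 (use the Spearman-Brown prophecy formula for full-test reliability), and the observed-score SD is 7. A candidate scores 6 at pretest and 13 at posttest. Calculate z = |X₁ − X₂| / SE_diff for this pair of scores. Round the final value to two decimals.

Full-length reliability (Spearman-Brown) = 2(0.571)/(1+0.571) ≈ 0.727
SEM = 7.000 × √(1 − 0.727) = 7.000 × √0.273 ≈ 7.000 × 0.523 ≈ 3.658
Standard error of the difference = 3.658·√2 ≈ 5.173
z = 7 / 5.173 ≈ 1.353

1.35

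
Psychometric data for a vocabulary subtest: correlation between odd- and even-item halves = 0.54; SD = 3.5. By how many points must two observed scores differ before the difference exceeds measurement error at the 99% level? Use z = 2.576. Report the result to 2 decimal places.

6.97

r_full = 2·0.54 / (1 + 0.54) ≈ 0.7013
SEM = 3.5000 · √(1 − 0.7013) = 3.5000 · √0.2987 ≈ 3.5000 · 0.5465 ≈ 1.9129
SE_diff = √2 · SEM ≈ 2.7052
Smallest detectable difference = 2.576·2.7052 ≈ 6.9686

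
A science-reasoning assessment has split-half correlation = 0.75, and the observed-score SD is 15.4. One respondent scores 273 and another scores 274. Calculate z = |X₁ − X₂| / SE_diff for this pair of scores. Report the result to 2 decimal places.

0.12

Spearman-Brown: r = 2(0.75) / (1 + 0.75) = 1.500 / 1.750 ≈ 0.857
SEM = 15.400×√(1 − 0.857) ≈ 5.821
SE_diff = √2 × SEM ≈ 8.232
z = 1 / 8.232 ≈ 0.121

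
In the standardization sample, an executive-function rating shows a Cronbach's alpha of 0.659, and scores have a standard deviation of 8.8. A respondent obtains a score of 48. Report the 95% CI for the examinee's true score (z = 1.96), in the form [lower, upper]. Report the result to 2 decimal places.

[37.93, 58.07]

SEM = 8.8000 × √(1 − 0.6590) = 8.8000 × √0.3410 ≈ 8.8000 × 0.5840 ≈ 5.1388
1.96 × SEM ≈ 10.0720
Interval: (37.9280, 58.0720)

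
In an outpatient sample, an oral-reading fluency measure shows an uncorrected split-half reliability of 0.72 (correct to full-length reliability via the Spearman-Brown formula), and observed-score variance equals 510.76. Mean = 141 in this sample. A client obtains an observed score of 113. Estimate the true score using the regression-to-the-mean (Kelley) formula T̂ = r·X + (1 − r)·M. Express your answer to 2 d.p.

r_full = 2·0.72 / (1 + 0.72) ≈ 0.8372
T̂ = 0.8372(113) + 0.1628(141) ≈ 117.5581

117.56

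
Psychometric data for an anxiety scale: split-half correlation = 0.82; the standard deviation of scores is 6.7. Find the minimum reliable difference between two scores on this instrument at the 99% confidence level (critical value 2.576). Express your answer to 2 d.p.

Full-length reliability (Spearman-Brown) = 2(0.82)/(1+0.82) ≈ 0.901
SEM = 6.700*√(1 − 0.901) ≈ 2.107
Standard error of the difference = 2.107·√2 ≈ 2.980
Minimum reliable difference = 2.576 * SE_diff ≈ 2.576 * 2.980 ≈ 7.676

7.68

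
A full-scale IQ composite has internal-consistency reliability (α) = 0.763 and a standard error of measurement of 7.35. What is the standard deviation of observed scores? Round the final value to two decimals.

σ = SEM·(1 − r)^(−1/2) ≈ 7.35*2.054 ≈ 15.098

15.10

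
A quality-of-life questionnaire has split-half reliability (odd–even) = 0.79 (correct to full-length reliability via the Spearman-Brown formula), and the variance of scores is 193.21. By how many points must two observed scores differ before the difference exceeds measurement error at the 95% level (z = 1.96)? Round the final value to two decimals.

13.20

σ = 193.21^(1/2) = 13.900
Full-length reliability (Spearman-Brown) = 2(0.79)/(1+0.79) ≈ 0.883
SEM = 13.900×√(1 − 0.883) ≈ 4.761
SE_diff = √2 × SEM ≈ 6.733
Minimum reliable difference = 1.96 × SE_diff ≈ 1.96 × 6.733 ≈ 13.197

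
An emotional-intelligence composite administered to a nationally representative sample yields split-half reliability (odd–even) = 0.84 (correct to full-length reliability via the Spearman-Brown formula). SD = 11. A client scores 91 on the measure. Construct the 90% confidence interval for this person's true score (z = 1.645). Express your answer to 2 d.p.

[85.66, 96.34]

Full-length reliability (Spearman-Brown) = 2(0.84)/(1+0.84) ≈ 0.913
SEM = 11.000 × √(1 − 0.913) = 11.000 × √0.087 ≈ 11.000 × 0.295 ≈ 3.244
Margin = 1.645 × 3.244 ≈ 5.336
Interval: (85.664, 96.336)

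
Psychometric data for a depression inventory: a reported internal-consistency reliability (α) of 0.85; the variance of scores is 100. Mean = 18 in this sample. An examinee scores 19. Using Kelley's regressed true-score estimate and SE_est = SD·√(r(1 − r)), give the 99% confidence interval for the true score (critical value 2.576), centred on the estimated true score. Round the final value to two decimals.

[9.65, 28.05]

σ = 100^(1/2) = 10.0000
T̂ = r·X + (1 − r)·M = 0.8500*19 + 0.1500*18 = 16.1500 + 2.7000 ≈ 18.8500
SE_est = SD * √(r(1 − r)) = 10.0000 * √0.1275 ≈ 10.0000 * 0.3571 ≈ 3.5707
99% CI: 18.8500 ± 9.1982 ≈ (9.6518, 28.0482)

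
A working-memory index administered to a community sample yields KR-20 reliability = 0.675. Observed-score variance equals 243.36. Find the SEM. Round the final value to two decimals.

σ = 243.36^(1/2) = 15.60000
SEM = 15.60000×√(1 − 0.67500) ≈ 8.89337

8.89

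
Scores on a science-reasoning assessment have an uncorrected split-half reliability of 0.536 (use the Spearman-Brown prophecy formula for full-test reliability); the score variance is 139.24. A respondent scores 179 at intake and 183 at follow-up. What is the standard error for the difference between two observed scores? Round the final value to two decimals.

SD = √139.24 ≈ 11.800
Spearman-Brown: r = 2(0.536) / (1 + 0.536) = 1.072 / 1.536 ≈ 0.698
The standard error of measurement is 11.800*√(1 − 0.698) ≈ 11.800*0.550 ≈ 6.486.
Standard error of the difference = 6.486·√2 ≈ 9.172

9.17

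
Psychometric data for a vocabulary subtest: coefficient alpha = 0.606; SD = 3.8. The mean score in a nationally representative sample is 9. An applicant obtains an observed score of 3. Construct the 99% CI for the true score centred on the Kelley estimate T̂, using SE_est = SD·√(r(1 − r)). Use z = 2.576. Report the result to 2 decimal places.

T̂ = 0.6060(3) + 0.3940(9) ≈ 5.3640
SE_est = SD · √(r(1 − r)) = 3.8000 · √0.2388 ≈ 3.8000 · 0.4886 ≈ 1.8568
99% CI: 5.3640 ± 4.7831 ≈ (0.5809, 10.1471)

[0.58, 10.15]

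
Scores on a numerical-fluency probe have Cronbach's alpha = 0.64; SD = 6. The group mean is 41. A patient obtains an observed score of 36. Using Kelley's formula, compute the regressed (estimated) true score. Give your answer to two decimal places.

T̂ = 0.6400(36) + 0.3600(41) ≈ 37.8000

37.80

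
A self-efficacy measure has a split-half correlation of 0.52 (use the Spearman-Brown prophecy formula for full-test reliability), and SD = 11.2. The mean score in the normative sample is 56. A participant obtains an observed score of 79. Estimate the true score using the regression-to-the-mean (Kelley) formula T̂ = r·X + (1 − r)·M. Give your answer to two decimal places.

r_full = 2·0.52 / (1 + 0.52) ≈ 0.684
T̂ = 0.684(79) + 0.316(56) ≈ 71.737

71.74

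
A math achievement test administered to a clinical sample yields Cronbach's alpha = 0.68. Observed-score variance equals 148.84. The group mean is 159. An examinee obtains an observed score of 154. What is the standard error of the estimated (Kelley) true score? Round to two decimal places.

5.69

SD = √148.84 = 12.2000
SE_est = SD * √(r(1 − r)) = 12.2000 * √0.2176 ≈ 12.2000 * 0.4665 ≈ 5.6910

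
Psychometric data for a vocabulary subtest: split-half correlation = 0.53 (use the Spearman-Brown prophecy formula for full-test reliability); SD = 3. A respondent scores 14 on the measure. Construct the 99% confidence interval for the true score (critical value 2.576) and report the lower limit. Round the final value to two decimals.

r_full = 2·0.53 / (1 + 0.53) ≈ 0.69281
SEM = 3.00000 · √(1 − 0.69281) = 3.00000 · √0.30719 ≈ 3.00000 · 0.55425 ≈ 1.66274
2.576 · SEM ≈ 4.28322
Lower bound: 14 − 4.28322 = 9.71678

9.72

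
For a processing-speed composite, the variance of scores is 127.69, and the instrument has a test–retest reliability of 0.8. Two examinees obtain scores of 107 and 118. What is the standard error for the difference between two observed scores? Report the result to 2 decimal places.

7.15

SD = √127.69 ≈ 11.300
SEM = 11.300×√(1 − 0.800) ≈ 5.054
SE_diff = √2 × SEM ≈ 7.147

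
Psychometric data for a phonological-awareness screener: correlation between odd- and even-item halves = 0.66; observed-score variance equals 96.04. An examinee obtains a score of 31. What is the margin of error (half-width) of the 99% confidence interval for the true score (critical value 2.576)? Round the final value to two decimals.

11.43

SD = √96.04 = 9.80000
Spearman-Brown: r = 2(0.66) / (1 + 0.66) = 1.32000 / 1.66000 ≈ 0.79518
SEM = 9.80000*√(1 − 0.79518) ≈ 4.43518
Margin = 2.576 * 4.43518 ≈ 11.42503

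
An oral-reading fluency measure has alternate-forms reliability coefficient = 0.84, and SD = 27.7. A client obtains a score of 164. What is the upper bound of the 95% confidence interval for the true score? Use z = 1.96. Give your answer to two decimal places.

SEM = 27.70000*√(1 − 0.84000) ≈ 11.08000
1.96 * SEM ≈ 21.71680
Upper bound: 164 + 21.71680 = 185.71680

185.72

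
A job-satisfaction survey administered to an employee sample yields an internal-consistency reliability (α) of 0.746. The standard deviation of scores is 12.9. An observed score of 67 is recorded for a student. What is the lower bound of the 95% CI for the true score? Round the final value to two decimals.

SEM = 12.90000·√(1 − 0.74600) ≃ 6.50140
Half-width = 1.96·6.50140 ≃ 12.74273
Lower limit = 67 − 12.74273 ≃ 54.25727

54.26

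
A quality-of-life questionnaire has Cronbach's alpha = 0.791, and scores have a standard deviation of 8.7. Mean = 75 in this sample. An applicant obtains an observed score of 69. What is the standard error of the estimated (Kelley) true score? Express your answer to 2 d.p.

SE_est = SD * √(r(1 − r)) = 8.700 * √0.165 ≈ 8.700 * 0.407 ≈ 3.537

3.54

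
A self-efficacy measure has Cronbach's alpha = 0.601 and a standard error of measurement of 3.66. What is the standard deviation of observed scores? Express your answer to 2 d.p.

SD = 3.66 / √(1 − 0.601) ≈ 5.79422

5.79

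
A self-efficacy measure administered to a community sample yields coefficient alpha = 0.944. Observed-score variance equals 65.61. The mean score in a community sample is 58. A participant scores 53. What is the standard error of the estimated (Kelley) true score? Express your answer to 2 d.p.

1.86

σ = 65.61^(1/2) = 8.1000
SE_est = 8.1000*√(0.9440*0.0560) ≈ 1.8624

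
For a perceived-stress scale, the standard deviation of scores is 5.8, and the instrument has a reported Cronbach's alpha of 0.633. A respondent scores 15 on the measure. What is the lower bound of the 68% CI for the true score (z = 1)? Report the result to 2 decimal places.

SEM = 5.8000 * √(1 − 0.6330) = 5.8000 * √0.3670 ≈ 5.8000 * 0.6058 ≈ 3.5137
Margin = 1 * 3.5137 ≈ 3.5137
Lower limit = 15 − 3.5137 ≈ 11.4863

11.49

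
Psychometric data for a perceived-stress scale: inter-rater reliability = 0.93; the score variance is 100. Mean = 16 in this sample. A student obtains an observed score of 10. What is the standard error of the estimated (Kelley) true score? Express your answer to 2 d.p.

SD = √100 ≃ 10.0000
SE_est = 10.0000×√(0.9300×0.0700) ≃ 2.5515

2.55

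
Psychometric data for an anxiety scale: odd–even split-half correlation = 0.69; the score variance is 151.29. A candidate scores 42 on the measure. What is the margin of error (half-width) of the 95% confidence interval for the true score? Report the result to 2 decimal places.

10.33

SD = √151.29 = 12.300
Full-length reliability (Spearman-Brown) = 2(0.69)/(1+0.69) ≈ 0.817
SEM = 12.300×√(1 − 0.817) ≈ 5.268
Margin = 1.96 × 5.268 ≈ 10.325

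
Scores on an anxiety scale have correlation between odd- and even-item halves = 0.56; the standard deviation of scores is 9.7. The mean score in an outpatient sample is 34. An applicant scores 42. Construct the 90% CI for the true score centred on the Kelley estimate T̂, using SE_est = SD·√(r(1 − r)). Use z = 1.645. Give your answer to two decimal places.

[32.56, 46.92]

Full-length reliability (Spearman-Brown) = 2(0.56)/(1+0.56) ≈ 0.71795
Estimated true score = 0.71795*42 + (1 − 0.71795)*34 ≈ 39.74359
SE_est = 9.70000·√[r(1 − r)] ≈ 4.36498
CI = 39.74359 ± 1.645 * 4.36498 → [32.56319, 46.92399]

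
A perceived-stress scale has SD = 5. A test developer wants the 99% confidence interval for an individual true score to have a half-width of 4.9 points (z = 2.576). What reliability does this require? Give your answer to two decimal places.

0.86

SEM needed = half-width / z = 4.9/2.576 ≈ 1.9022
r = 1 − (1.9022/5)² ≈ 1 − 0.1447 ≈ 0.8553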